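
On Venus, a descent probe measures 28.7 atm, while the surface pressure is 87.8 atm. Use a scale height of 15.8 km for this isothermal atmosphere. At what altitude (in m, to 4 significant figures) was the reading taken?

z ≈ 17670 m

Invert the barometric formula: z = H ln(P₀/P).
P₀/P = 87.8/28.7 = 3.0592; ln(3.0592) = 1.1182.
z = 15800 × 1.1182 = 17668 m.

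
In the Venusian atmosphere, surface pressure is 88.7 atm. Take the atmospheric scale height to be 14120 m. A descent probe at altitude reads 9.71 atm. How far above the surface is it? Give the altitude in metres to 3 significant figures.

Invert the barometric formula: z = H ln(P₀/P).
P₀/P = 88.7/9.71 = 9.1349; ln(9.1349) = 2.2121.
z = 14120 × 2.2121 = 31235 m.

z ≈ 31200 m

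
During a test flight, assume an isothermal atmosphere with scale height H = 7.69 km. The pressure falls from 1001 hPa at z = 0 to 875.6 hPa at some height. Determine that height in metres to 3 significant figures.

z ≈ 1030 m

Invert the barometric formula: z = H ln(P₀/P).
P₀/P = 1001/875.6 = 1.1432; ln(1.1432) = 0.13383.
z = 7690.0 × 0.13383 = 1029.2 m.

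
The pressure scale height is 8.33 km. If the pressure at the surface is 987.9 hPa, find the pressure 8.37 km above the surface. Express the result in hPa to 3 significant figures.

Barometric formula: P = P₀ exp(−z/H).
z/H = 8370.0/8330.0 = 1.0048; exp(−1.0048) = 0.36612.
P = 987.9 × 0.36612 = 361.69 hPa.

P ≈ 362 hPa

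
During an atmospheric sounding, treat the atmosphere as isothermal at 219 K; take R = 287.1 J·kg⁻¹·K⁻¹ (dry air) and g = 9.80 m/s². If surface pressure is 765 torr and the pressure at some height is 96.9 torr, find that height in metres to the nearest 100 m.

Scale height: H = RT/g = 287.1 × 219 / 9.80 = 6415.8 m.
Invert the barometric formula: z = H ln(P₀/P).
P₀/P = 765/96.9 = 7.8947; ln(7.8947) = 2.0662.
z = 6415.8 × 2.0662 = 13256 m.

z ≈ 13300 m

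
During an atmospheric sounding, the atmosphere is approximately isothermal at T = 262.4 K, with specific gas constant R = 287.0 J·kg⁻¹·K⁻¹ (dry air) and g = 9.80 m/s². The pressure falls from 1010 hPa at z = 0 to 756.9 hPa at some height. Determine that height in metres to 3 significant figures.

Scale height: H = RT/g = 287.0 × 262.4 / 9.80 = 7684.6 m.
Invert the barometric formula: z = H ln(P₀/P).
P₀/P = 1010/756.9 = 1.3344; ln(1.3344) = 0.28848.
z = 7684.6 × 0.28848 = 2216.9 m.

z ≈ 2220 m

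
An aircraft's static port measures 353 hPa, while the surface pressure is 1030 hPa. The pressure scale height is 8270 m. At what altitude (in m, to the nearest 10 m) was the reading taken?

z ≈ 8860 m

Invert the barometric formula: z = H ln(P₀/P).
P₀/P = 1030/353 = 2.9178; ln(2.9178) = 1.0708.
z = 8270.0 × 1.0708 = 8855.5 m.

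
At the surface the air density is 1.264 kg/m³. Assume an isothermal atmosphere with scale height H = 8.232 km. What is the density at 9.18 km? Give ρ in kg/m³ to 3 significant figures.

In an isothermal atmosphere, density decays like pressure: ρ = ρ₀ exp(−z/H).
z/H = 9180.0/8232.0 = 1.1152; exp(−1.1152) = 0.32785.
ρ = 1.264 × 0.32785 = 0.41440 kg/m³.

ρ ≈ 0.414 kg/m³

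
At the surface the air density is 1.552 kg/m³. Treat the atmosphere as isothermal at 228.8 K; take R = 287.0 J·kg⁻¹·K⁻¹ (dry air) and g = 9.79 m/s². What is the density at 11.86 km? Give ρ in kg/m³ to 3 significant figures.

Scale height: H = RT/g = 287.0 × 228.8 / 9.79 = 6707.4 m.
In an isothermal atmosphere, density decays like pressure: ρ = ρ₀ exp(−z/H).
z/H = 11860/6707.4 = 1.7682; exp(−1.7682) = 0.17064.
ρ = 1.552 × 0.17064 = 0.26483 kg/m³.

ρ ≈ 0.265 kg/m³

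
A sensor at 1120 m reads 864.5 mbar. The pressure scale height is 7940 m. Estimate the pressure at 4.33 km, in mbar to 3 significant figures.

P ≈ 577 mbar

Between two levels, P₂ = P₁ exp(−Δz/H) with Δz = z₂ − z₁.
Δz = 4330.0 − 1120.0 = 3210.0 m; Δz/H = 3210.0/7940.0 = 0.40428.
P₂ = 864.5 × exp(−0.40428) = 864.5 × 0.66746 = 577.02 mbar.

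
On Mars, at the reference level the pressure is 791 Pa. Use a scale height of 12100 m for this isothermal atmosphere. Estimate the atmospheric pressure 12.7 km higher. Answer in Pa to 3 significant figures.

Barometric formula: P = P₀ exp(−z/H).
z/H = 12700/12100 = 1.0496; exp(−1.0496) = 0.35008.
P = 791 × 0.35008 = 276.91 Pa.

P ≈ 277 Pa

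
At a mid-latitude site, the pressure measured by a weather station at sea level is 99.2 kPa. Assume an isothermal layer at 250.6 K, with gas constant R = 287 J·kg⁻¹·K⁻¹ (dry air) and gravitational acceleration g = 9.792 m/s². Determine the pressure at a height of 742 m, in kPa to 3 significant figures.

Scale height: H = RT/g = 287 × 250.6 / 9.792 = 7345.0 m.
Barometric formula: P = P₀ exp(−z/H).
z/H = 742.00/7345.0 = 0.10102; exp(−0.10102) = 0.90391.
P = 99.2 × 0.90391 = 89.668 kPa.

P ≈ 89.7 kPa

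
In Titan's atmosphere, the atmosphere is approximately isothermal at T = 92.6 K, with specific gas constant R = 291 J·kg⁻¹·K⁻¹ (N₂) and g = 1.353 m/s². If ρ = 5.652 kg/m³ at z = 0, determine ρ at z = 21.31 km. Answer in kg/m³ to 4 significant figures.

Scale height: H = RT/g = 291 × 92.6 / 1.353 = 19916 m.
In an isothermal atmosphere, density decays like pressure: ρ = ρ₀ exp(−z/H).
z/H = 21310/19916 = 1.0700; exp(−1.0700) = 0.34301.
ρ = 5.652 × 0.34301 = 1.9387 kg/m³.

ρ ≈ 1.939 kg/m³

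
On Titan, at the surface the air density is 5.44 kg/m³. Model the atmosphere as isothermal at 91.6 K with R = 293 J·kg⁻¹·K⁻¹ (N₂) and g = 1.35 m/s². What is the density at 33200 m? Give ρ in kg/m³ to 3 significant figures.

ρ ≈ 1.02 kg/m³

Scale height: H = RT/g = 293 × 91.6 / 1.35 = 19881 m.
In an isothermal atmosphere, density decays like pressure: ρ = ρ₀ exp(−z/H).
z/H = 33200/19881 = 1.6699; exp(−1.6699) = 0.18827.
ρ = 5.44 × 0.18827 = 1.0242 kg/m³.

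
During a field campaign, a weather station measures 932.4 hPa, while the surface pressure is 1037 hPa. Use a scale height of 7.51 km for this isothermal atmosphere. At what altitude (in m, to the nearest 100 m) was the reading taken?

Invert the barometric formula: z = H ln(P₀/P).
P₀/P = 1037/932.4 = 1.1122; ln(1.1122) = 0.10634.
z = 7510.0 × 0.10634 = 798.61 m.

z ≈ 800 m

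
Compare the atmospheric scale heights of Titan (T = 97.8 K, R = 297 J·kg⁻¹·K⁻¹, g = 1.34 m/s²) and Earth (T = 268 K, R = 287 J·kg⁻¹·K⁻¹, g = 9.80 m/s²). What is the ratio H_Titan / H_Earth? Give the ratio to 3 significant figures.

H_Titan/H_Earth ≈ 2.76

H = RT/g for each body.
H_Titan = 297 × 97.8 / 1.34 = 21677 m.
H_Earth = 287 × 268 / 9.80 = 7848.6 m.
H_Titan/H_Earth = 21677/7848.6 = 2.7619.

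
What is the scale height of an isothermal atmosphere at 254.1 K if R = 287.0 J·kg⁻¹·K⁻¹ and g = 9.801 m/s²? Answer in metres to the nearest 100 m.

H ≈ 7400 m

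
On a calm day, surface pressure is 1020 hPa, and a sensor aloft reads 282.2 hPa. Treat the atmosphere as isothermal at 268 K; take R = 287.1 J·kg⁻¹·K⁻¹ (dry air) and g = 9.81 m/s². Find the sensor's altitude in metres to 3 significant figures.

Scale height: H = RT/g = 287.1 × 268 / 9.81 = 7843.3 m.
Invert the barometric formula: z = H ln(P₀/P).
P₀/P = 1020/282.2 = 3.6145; ln(3.6145) = 1.2850.
z = 7843.3 × 1.2850 = 10079 m.

z ≈ 10100 m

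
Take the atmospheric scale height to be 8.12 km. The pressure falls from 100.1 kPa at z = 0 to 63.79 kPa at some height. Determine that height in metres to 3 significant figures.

Invert the barometric formula: z = H ln(P₀/P).
P₀/P = 100.1/63.79 = 1.5692; ln(1.5692) = 0.45057.
z = 8120.0 × 0.45057 = 3658.6 m.

z ≈ 3660 m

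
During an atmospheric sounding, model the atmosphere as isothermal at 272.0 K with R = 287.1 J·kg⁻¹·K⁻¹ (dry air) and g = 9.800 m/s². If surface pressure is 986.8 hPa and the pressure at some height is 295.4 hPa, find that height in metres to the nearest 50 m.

z ≈ 9600 m

Scale height: H = RT/g = 287.1 × 272.0 / 9.800 = 7968.5 m.
Invert the barometric formula: z = H ln(P₀/P).
P₀/P = 986.8/295.4 = 3.3406; ln(3.3406) = 1.2062.
z = 7968.5 × 1.2062 = 9611.6 m.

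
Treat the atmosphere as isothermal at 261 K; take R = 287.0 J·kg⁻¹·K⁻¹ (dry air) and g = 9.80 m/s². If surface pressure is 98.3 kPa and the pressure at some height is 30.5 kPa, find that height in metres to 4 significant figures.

Scale height: H = RT/g = 287.0 × 261 / 9.80 = 7643.6 m.
Invert the barometric formula: z = H ln(P₀/P).
P₀/P = 98.3/30.5 = 3.2230; ln(3.2230) = 1.1703.
z = 7643.6 × 1.1703 = 8945.3 m.

z ≈ 8945 m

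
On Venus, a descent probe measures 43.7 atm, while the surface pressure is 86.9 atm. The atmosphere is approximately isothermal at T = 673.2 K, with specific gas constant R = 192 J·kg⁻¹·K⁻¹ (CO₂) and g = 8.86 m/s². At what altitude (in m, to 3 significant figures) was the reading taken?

z ≈ 10000 m

Scale height: H = RT/g = 192 × 673.2 / 8.86 = 14589 m.
Invert the barometric formula: z = H ln(P₀/P).
P₀/P = 86.9/43.7 = 1.9886; ln(1.9886) = 0.68743.
z = 14589 × 0.68743 = 10029 m.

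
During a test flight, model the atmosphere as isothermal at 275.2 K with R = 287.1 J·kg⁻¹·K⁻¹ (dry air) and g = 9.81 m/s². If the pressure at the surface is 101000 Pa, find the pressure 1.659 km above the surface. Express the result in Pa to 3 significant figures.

P ≈ 82200 Pa

Scale height: H = RT/g = 287.1 × 275.2 / 9.81 = 8054.0 m.
Barometric formula: P = P₀ exp(−z/H).
z/H = 1659.0/8054.0 = 0.20598; exp(−0.20598) = 0.81385.
P = 101000 × 0.81385 = 82199 Pa.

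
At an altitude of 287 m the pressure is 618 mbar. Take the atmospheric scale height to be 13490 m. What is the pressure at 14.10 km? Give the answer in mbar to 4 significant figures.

P ≈ 222.0 mbar

Between two levels, P₂ = P₁ exp(−Δz/H) with Δz = z₂ − z₁.
Δz = 14100 − 287.00 = 13813 m; Δz/H = 13813/13490 = 1.0239.
P₂ = 618 × exp(−1.0239) = 618 × 0.35919 = 221.98 mbar.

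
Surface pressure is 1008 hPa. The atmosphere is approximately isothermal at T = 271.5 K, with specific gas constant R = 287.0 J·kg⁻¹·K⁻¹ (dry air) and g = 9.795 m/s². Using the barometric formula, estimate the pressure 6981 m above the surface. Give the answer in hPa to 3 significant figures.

P ≈ 419 hPa

Scale height: H = RT/g = 287.0 × 271.5 / 9.795 = 7955.1 m.
Barometric formula: P = P₀ exp(−z/H).
z/H = 6981.0/7955.1 = 0.87755; exp(−0.87755) = 0.41580.
P = 1008 × 0.41580 = 419.13 hPa.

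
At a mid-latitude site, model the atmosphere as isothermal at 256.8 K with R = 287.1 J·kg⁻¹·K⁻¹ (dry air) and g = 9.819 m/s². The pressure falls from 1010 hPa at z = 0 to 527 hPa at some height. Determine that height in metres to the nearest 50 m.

z ≈ 4900 m

Scale height: H = RT/g = 287.1 × 256.8 / 9.819 = 7508.6 m.
Invert the barometric formula: z = H ln(P₀/P).
P₀/P = 1010/527 = 1.9165; ln(1.9165) = 0.65050.
z = 7508.6 × 0.65050 = 4884.3 m.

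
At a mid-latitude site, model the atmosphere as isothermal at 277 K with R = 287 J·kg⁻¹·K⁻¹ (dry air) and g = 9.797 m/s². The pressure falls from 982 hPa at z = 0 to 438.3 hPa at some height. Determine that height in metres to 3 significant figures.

z ≈ 6550 m

Scale height: H = RT/g = 287 × 277 / 9.797 = 8114.6 m.
Invert the barometric formula: z = H ln(P₀/P).
P₀/P = 982/438.3 = 2.2405; ln(2.2405) = 0.80670.
z = 8114.6 × 0.80670 = 6546.0 m.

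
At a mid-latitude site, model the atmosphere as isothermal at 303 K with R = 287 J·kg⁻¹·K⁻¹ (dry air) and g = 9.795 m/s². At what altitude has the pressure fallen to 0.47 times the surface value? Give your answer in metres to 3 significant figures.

z ≈ 6700 m

Scale height: H = RT/g = 287 × 303 / 9.795 = 8878.1 m.
Set P/P₀ = exp(−z/H) = 0.47, so z = −H ln(0.47).
−ln(0.47) = 0.75502; z = 8878.1 × 0.75502 = 6703.1 m.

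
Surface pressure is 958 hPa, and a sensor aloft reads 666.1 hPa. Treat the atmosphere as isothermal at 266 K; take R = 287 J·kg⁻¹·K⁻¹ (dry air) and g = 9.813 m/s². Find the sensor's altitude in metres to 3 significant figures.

z ≈ 2830 m

Scale height: H = RT/g = 287 × 266 / 9.813 = 7779.7 m.
Invert the barometric formula: z = H ln(P₀/P).
P₀/P = 958/666.1 = 1.4382; ln(1.4382) = 0.36339.
z = 7779.7 × 0.36339 = 2827.1 m.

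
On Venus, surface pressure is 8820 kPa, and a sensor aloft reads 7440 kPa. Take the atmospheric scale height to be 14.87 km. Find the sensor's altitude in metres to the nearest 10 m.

Invert the barometric formula: z = H ln(P₀/P).
P₀/P = 8820/7440 = 1.1855; ln(1.1855) = 0.17016.
z = 14870 × 0.17016 = 2530.3 m.

z ≈ 2530 m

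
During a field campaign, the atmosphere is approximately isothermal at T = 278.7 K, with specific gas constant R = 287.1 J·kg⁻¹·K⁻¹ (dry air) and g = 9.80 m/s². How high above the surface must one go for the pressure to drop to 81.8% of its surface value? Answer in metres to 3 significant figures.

Scale height: H = RT/g = 287.1 × 278.7 / 9.80 = 8164.8 m.
Set P/P₀ = exp(−z/H) = 0.818, so z = −H ln(0.818).
−ln(0.818) = 0.20089; z = 8164.8 × 0.20089 = 1640.2 m.

z ≈ 1640 m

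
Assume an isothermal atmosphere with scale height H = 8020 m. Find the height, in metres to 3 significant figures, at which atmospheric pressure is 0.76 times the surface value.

Set P/P₀ = exp(−z/H) = 0.76, so z = −H ln(0.76).
−ln(0.76) = 0.27444; z = 8020.0 × 0.27444 = 2201.0 m.

z ≈ 2200 m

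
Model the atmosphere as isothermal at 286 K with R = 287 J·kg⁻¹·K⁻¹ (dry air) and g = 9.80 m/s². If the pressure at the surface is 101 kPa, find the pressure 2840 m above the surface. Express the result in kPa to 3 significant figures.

P ≈ 72.0 kPa

Scale height: H = RT/g = 287 × 286 / 9.80 = 8375.7 m.
Barometric formula: P = P₀ exp(−z/H).
z/H = 2840.0/8375.7 = 0.33908; exp(−0.33908) = 0.71243.
P = 101 × 0.71243 = 71.955 kPa.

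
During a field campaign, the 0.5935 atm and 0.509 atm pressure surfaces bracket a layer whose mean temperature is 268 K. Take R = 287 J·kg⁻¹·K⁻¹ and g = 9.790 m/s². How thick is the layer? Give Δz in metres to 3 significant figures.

Hypsometric equation: Δz = (R T̄/g) ln(P₁/P₂).
R T̄/g = 287 × 268 / 9.790 = 7856.6 m.
ln(0.5935/0.509) = ln(1.1660) = 0.15358.
Δz = 7856.6 × 0.15358 = 1206.6 m.

Δz ≈ 1210 m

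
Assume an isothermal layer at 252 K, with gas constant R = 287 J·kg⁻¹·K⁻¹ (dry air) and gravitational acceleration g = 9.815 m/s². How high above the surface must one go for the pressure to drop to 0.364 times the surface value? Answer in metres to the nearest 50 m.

Scale height: H = RT/g = 287 × 252 / 9.815 = 7368.7 m.
Set P/P₀ = exp(−z/H) = 0.364, so z = −H ln(0.364).
−ln(0.364) = 1.0106; z = 7368.7 × 1.0106 = 7446.8 m.

z ≈ 7450 m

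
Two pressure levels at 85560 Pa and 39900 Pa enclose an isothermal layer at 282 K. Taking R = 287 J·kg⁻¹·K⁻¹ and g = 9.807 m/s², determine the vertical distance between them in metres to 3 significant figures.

Δz ≈ 6300 m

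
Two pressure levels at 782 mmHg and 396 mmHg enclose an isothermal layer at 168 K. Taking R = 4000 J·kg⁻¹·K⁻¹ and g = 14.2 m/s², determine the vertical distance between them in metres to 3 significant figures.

Hypsometric equation: Δz = (R T̄/g) ln(P₁/P₂).
R T̄/g = 4000 × 168 / 14.2 = 47324 m.
ln(782/396) = ln(1.9747) = 0.68042.
Δz = 47324 × 0.68042 = 32200 m.

Δz ≈ 32200 m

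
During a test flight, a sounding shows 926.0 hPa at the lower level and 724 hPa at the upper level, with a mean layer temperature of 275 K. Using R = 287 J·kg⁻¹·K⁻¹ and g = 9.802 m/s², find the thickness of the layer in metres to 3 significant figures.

Hypsometric equation: Δz = (R T̄/g) ln(P₁/P₂).
R T̄/g = 287 × 275 / 9.802 = 8051.9 m.
ln(926.0/724) = ln(1.2790) = 0.24608.
Δz = 8051.9 × 0.24608 = 1981.4 m.

Δz ≈ 1980 m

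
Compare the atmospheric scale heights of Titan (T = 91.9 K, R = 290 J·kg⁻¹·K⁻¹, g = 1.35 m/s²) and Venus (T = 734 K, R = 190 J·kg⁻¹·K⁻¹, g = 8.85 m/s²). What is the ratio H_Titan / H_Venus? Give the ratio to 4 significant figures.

H = RT/g for each body.
H_Titan = 290 × 91.9 / 1.35 = 19741 m.
H_Venus = 190 × 734 / 8.85 = 15758 m.
H_Titan/H_Venus = 19741/15758 = 1.2528.

H_Titan/H_Venus ≈ 1.253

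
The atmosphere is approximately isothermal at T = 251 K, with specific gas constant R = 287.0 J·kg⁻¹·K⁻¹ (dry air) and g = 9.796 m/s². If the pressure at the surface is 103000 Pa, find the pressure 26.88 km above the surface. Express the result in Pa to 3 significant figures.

P ≈ 2660 Pa

Scale height: H = RT/g = 287.0 × 251 / 9.796 = 7353.7 m.
Barometric formula: P = P₀ exp(−z/H).
z/H = 26880/7353.7 = 3.6553; exp(−3.6553) = 0.025854.
P = 103000 × 0.025854 = 2663.0 Pa.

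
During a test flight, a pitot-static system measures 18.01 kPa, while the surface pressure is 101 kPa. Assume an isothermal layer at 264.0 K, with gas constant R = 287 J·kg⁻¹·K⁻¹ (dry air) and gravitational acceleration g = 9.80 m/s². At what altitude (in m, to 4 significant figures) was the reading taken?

z ≈ 13330 m

Scale height: H = RT/g = 287 × 264.0 / 9.80 = 7731.4 m.
Invert the barometric formula: z = H ln(P₀/P).
P₀/P = 101/18.01 = 5.6080; ln(5.6080) = 1.7242.
z = 7731.4 × 1.7242 = 13330 m.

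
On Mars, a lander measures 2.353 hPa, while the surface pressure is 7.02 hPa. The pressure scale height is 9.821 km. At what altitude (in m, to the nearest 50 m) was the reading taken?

Invert the barometric formula: z = H ln(P₀/P).
P₀/P = 7.02/2.353 = 2.9834; ln(2.9834) = 1.0931.
z = 9821.0 × 1.0931 = 10735 m.

z ≈ 10750 m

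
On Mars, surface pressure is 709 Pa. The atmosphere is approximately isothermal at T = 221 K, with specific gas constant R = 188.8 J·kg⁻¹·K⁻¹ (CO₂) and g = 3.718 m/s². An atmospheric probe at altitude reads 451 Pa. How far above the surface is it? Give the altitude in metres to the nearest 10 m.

z ≈ 5080 m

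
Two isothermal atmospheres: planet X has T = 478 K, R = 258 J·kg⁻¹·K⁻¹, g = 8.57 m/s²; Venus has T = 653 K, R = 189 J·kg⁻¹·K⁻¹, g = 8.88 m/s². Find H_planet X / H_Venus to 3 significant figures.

H_planet X/H_Venus ≈ 1.04

H = RT/g for each body.
H_planet X = 258 × 478 / 8.57 = 14390 m.
H_Venus = 189 × 653 / 8.88 = 13898 m.
H_planet X/H_Venus = 14390/13898 = 1.0354.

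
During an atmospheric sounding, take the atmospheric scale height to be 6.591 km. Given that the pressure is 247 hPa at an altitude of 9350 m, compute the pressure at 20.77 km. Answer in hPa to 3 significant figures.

P ≈ 43.7 hPa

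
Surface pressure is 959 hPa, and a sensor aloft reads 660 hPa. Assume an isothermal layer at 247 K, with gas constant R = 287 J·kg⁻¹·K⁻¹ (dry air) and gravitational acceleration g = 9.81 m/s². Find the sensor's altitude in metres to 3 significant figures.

z ≈ 2700 m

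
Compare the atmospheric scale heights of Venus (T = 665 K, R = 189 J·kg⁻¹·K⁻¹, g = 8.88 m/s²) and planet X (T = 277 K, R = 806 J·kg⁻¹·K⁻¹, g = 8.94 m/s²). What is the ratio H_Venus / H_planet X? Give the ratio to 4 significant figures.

H = RT/g for each body.
H_Venus = 189 × 665 / 8.88 = 14154 m.
H_planet X = 806 × 277 / 8.94 = 24973 m.
H_Venus/H_planet X = 14154/24973 = 0.56677.

H_Venus/H_planet X ≈ 0.5668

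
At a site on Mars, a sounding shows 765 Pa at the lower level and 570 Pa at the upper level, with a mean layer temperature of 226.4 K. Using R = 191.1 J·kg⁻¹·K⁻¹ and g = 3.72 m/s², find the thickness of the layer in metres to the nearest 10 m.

Δz ≈ 3420 m

Hypsometric equation: Δz = (R T̄/g) ln(P₁/P₂).
R T̄/g = 191.1 × 226.4 / 3.72 = 11630 m.
ln(765/570) = ln(1.3421) = 0.29424.
Δz = 11630 × 0.29424 = 3422.0 m.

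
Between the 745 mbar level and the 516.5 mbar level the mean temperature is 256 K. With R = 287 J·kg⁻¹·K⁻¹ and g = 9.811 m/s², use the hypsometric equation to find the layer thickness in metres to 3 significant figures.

Hypsometric equation: Δz = (R T̄/g) ln(P₁/P₂).
R T̄/g = 287 × 256 / 9.811 = 7488.7 m.
ln(745/516.5) = ln(1.4424) = 0.36631.
Δz = 7488.7 × 0.36631 = 2743.2 m.

Δz ≈ 2740 m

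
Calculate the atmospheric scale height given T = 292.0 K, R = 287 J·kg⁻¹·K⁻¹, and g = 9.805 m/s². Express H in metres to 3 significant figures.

The scale height of an isothermal atmosphere is H = RT/g.
H = 287 × 292.0 / 9.805 = 83804/9.805 = 8547.1 m.

H ≈ 8550 m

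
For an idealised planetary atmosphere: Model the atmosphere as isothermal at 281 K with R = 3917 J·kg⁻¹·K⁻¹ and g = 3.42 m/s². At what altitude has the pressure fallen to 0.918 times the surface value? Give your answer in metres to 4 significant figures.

z ≈ 27540 m

Scale height: H = RT/g = 3917 × 281 / 3.42 = 321840 m.
Set P/P₀ = exp(−z/H) = 0.918, so z = −H ln(0.918).
−ln(0.918) = 0.085558; z = 321840 × 0.085558 = 27536 m.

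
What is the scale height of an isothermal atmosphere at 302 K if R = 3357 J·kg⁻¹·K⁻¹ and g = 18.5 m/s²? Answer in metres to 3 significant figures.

The scale height of an isothermal atmosphere is H = RT/g.
H = 3357 × 302 / 18.5 = 1013800/18.5 = 54800 m.

H ≈ 54800 m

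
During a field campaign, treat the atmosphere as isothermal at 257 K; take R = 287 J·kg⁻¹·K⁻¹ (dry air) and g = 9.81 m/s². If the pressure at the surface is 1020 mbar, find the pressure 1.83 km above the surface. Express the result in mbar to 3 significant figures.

P ≈ 800 mbar

Scale height: H = RT/g = 287 × 257 / 9.81 = 7518.8 m.
Barometric formula: P = P₀ exp(−z/H).
z/H = 1830.0/7518.8 = 0.24339; exp(−0.24339) = 0.78397.
P = 1020 × 0.78397 = 799.65 mbar.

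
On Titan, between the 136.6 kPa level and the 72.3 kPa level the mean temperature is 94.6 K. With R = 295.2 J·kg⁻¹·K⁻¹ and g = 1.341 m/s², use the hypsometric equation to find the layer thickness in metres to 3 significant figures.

Hypsometric equation: Δz = (R T̄/g) ln(P₁/P₂).
R T̄/g = 295.2 × 94.6 / 1.341 = 20825 m.
ln(136.6/72.3) = ln(1.8893) = 0.63621.
Δz = 20825 × 0.63621 = 13249 m.

Δz ≈ 13200 m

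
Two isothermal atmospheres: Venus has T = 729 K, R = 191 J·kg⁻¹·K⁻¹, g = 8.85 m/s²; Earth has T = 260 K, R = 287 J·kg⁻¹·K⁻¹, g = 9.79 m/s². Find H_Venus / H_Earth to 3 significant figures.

H = RT/g for each body.
H_Venus = 191 × 729 / 8.85 = 15733 m.
H_Earth = 287 × 260 / 9.79 = 7622.1 m.
H_Venus/H_Earth = 15733/7622.1 = 2.0641.

H_Venus/H_Earth ≈ 2.06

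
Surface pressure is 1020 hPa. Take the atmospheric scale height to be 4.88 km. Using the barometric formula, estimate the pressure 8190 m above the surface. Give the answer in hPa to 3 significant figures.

Barometric formula: P = P₀ exp(−z/H).
z/H = 8190.0/4880.0 = 1.6783; exp(−1.6783) = 0.18669.
P = 1020 × 0.18669 = 190.42 hPa.

P ≈ 190 hPa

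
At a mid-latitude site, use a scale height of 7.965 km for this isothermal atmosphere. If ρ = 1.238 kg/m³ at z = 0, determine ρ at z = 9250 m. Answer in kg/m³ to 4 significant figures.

In an isothermal atmosphere, density decays like pressure: ρ = ρ₀ exp(−z/H).
z/H = 9250.0/7965.0 = 1.1613; exp(−1.1613) = 0.31308.
ρ = 1.238 × 0.31308 = 0.38759 kg/m³.

ρ ≈ 0.3876 kg/m³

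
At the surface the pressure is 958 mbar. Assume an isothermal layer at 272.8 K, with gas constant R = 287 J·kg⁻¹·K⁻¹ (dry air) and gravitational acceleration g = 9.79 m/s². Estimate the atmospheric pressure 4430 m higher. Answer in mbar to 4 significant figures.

P ≈ 550.5 mbar

Scale height: H = RT/g = 287 × 272.8 / 9.79 = 7997.3 m.
Barometric formula: P = P₀ exp(−z/H).
z/H = 4430.0/7997.3 = 0.55394; exp(−0.55394) = 0.57468.
P = 958 × 0.57468 = 550.54 mbar.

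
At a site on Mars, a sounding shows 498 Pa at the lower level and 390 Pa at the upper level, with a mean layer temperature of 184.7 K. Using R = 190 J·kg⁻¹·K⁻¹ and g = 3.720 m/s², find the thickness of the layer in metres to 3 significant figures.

Δz ≈ 2310 m

Hypsometric equation: Δz = (R T̄/g) ln(P₁/P₂).
R T̄/g = 190 × 184.7 / 3.720 = 9433.6 m.
ln(498/390) = ln(1.2769) = 0.24444.
Δz = 9433.6 × 0.24444 = 2305.9 m.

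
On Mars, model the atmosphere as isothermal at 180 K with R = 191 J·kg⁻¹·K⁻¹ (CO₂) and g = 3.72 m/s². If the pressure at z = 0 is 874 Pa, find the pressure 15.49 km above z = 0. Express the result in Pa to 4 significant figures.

Scale height: H = RT/g = 191 × 180 / 3.72 = 9241.9 m.
Barometric formula: P = P₀ exp(−z/H).
z/H = 15490/9241.9 = 1.6761; exp(−1.6761) = 0.18710.
P = 874 × 0.18710 = 163.53 Pa.

P ≈ 163.5 Pa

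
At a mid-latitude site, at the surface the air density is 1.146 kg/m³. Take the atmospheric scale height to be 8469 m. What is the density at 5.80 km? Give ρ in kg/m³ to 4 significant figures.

ρ ≈ 0.5778 kg/m³

In an isothermal atmosphere, density decays like pressure: ρ = ρ₀ exp(−z/H).
z/H = 5800.0/8469.0 = 0.68485; exp(−0.68485) = 0.50417.
ρ = 1.146 × 0.50417 = 0.57778 kg/m³.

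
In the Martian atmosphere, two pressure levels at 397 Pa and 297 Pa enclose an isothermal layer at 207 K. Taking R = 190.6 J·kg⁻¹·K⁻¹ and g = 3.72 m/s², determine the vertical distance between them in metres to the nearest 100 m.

Hypsometric equation: Δz = (R T̄/g) ln(P₁/P₂).
R T̄/g = 190.6 × 207 / 3.72 = 10606 m.
ln(397/297) = ln(1.3367) = 0.29020.
Δz = 10606 × 0.29020 = 3077.9 m.

Δz ≈ 3100 m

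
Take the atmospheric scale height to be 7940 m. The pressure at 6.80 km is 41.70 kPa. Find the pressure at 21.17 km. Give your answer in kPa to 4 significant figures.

P ≈ 6.826 kPa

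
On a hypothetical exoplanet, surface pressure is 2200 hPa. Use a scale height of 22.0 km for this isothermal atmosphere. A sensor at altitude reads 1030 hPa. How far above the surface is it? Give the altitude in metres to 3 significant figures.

Invert the barometric formula: z = H ln(P₀/P).
P₀/P = 2200/1030 = 2.1359; ln(2.1359) = 0.75889.
z = 22000 × 0.75889 = 16696 m.

z ≈ 16700 m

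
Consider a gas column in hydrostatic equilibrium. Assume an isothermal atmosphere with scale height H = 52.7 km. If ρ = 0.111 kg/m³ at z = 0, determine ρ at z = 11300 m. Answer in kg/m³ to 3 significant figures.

In an isothermal atmosphere, density decays like pressure: ρ = ρ₀ exp(−z/H).
z/H = 11300/52700 = 0.21442; exp(−0.21442) = 0.80701.
ρ = 0.111 × 0.80701 = 0.089578 kg/m³.

ρ ≈ 0.0896 kg/m³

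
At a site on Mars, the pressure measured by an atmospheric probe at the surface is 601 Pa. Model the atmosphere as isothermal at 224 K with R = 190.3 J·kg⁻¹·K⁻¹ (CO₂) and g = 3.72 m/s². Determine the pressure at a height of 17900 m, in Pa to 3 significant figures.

P ≈ 126 Pa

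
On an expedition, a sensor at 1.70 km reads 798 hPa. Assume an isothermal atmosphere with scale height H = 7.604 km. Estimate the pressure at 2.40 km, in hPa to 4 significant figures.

Between two levels, P₂ = P₁ exp(−Δz/H) with Δz = z₂ − z₁.
Δz = 2400.0 − 1700.0 = 700.00 m; Δz/H = 700.00/7604.0 = 0.092057.
P₂ = 798 × exp(−0.092057) = 798 × 0.91205 = 727.82 hPa.

P ≈ 727.8 hPa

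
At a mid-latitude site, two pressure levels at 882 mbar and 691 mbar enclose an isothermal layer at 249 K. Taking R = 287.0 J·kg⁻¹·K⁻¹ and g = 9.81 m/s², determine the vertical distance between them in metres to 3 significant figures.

Δz ≈ 1780 m

Hypsometric equation: Δz = (R T̄/g) ln(P₁/P₂).
R T̄/g = 287.0 × 249 / 9.81 = 7284.7 m.
ln(882/691) = ln(1.2764) = 0.24404.
Δz = 7284.7 × 0.24404 = 1777.8 m.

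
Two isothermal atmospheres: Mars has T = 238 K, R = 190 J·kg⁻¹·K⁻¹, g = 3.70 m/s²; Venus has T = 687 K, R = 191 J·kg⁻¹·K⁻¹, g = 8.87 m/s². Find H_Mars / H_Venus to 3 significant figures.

H_Mars/H_Venus ≈ 0.826

H = RT/g for each body.
H_Mars = 190 × 238 / 3.70 = 12222 m.
H_Venus = 191 × 687 / 8.87 = 14793 m.
H_Mars/H_Venus = 12222/14793 = 0.82620.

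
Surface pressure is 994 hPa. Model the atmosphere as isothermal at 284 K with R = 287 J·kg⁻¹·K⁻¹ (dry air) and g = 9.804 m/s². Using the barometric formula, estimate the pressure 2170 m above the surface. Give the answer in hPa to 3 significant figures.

P ≈ 766 hPa

Scale height: H = RT/g = 287 × 284 / 9.804 = 8313.7 m.
Barometric formula: P = P₀ exp(−z/H).
z/H = 2170.0/8313.7 = 0.26101; exp(−0.26101) = 0.77027.
P = 994 × 0.77027 = 765.65 hPa.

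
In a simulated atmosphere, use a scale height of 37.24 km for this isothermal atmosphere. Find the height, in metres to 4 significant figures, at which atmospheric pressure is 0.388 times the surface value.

z ≈ 35260 m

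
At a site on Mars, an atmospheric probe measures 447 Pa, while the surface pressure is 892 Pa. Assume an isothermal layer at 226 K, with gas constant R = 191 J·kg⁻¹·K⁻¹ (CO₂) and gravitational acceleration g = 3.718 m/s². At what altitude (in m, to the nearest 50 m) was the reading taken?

Scale height: H = RT/g = 191 × 226 / 3.718 = 11610 m.
Invert the barometric formula: z = H ln(P₀/P).
P₀/P = 892/447 = 1.9955; ln(1.9955) = 0.69089.
z = 11610 × 0.69089 = 8021.2 m.

z ≈ 8000 m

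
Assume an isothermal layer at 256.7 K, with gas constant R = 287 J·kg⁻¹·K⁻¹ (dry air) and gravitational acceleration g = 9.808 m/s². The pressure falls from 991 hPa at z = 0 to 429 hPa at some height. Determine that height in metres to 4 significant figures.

Scale height: H = RT/g = 287 × 256.7 / 9.808 = 7511.5 m.
Invert the barometric formula: z = H ln(P₀/P).
P₀/P = 991/429 = 2.3100; ln(2.3100) = 0.83725.
z = 7511.5 × 0.83725 = 6289.0 m.

z ≈ 6289 m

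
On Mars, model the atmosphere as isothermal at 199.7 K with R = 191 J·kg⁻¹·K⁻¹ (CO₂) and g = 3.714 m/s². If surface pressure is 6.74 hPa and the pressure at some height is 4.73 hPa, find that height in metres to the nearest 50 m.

z ≈ 3650 m

Scale height: H = RT/g = 191 × 199.7 / 3.714 = 10270 m.
Invert the barometric formula: z = H ln(P₀/P).
P₀/P = 6.74/4.73 = 1.4249; ln(1.4249) = 0.35410.
z = 10270 × 0.35410 = 3636.6 m.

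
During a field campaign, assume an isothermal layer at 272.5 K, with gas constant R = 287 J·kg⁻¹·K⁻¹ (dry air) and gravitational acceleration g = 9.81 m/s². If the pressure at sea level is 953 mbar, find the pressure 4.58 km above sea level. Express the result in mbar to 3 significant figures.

Scale height: H = RT/g = 287 × 272.5 / 9.81 = 7972.2 m.
Barometric formula: P = P₀ exp(−z/H).
z/H = 4580.0/7972.2 = 0.57450; exp(−0.57450) = 0.56299.
P = 953 × 0.56299 = 536.53 mbar.

P ≈ 537 mbar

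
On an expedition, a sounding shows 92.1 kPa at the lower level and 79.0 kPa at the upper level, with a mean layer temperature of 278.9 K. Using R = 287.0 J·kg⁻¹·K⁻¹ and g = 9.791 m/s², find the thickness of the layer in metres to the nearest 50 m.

Δz ≈ 1250 m

Hypsometric equation: Δz = (R T̄/g) ln(P₁/P₂).
R T̄/g = 287.0 × 278.9 / 9.791 = 8175.3 m.
ln(92.1/79.0) = ln(1.1658) = 0.15341.
Δz = 8175.3 × 0.15341 = 1254.2 m.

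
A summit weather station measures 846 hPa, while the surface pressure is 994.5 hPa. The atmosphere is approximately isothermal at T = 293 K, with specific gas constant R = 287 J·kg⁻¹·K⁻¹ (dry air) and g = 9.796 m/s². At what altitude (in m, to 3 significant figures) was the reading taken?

Scale height: H = RT/g = 287 × 293 / 9.796 = 8584.2 m.
Invert the barometric formula: z = H ln(P₀/P).
P₀/P = 994.5/846 = 1.1755; ln(1.1755) = 0.16169.
z = 8584.2 × 0.16169 = 1388.0 m.

z ≈ 1390 m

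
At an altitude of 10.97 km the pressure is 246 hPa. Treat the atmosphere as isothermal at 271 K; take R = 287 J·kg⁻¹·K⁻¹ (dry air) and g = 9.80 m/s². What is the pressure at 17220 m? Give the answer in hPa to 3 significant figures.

P ≈ 112 hPa

Scale height: H = RT/g = 287 × 271 / 9.80 = 7936.4 m.
Between two levels, P₂ = P₁ exp(−Δz/H) with Δz = z₂ − z₁.
Δz = 17220 − 10970 = 6250.0 m; Δz/H = 6250.0/7936.4 = 0.78751.
P₂ = 246 × exp(−0.78751) = 246 × 0.45498 = 111.93 hPa.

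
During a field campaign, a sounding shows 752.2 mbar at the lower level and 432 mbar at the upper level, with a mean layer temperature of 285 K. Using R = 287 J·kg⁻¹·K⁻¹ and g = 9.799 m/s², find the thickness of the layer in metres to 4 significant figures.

Hypsometric equation: Δz = (R T̄/g) ln(P₁/P₂).
R T̄/g = 287 × 285 / 9.799 = 8347.3 m.
ln(752.2/432) = ln(1.7412) = 0.55457.
Δz = 8347.3 × 0.55457 = 4629.2 m.

Δz ≈ 4629 m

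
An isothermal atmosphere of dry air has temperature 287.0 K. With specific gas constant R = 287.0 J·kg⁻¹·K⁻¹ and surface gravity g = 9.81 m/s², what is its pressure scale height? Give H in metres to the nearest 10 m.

The scale height of an isothermal atmosphere is H = RT/g.
H = 287.0 × 287.0 / 9.81 = 82369/9.81 = 8396.4 m.

H ≈ 8400 m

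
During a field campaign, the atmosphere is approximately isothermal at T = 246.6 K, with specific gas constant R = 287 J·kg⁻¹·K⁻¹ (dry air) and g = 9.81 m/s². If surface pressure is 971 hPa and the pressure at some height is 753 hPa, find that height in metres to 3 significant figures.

z ≈ 1830 m

Scale height: H = RT/g = 287 × 246.6 / 9.81 = 7214.5 m.
Invert the barometric formula: z = H ln(P₀/P).
P₀/P = 971/753 = 1.2895; ln(1.2895) = 0.25425.
z = 7214.5 × 0.25425 = 1834.3 m.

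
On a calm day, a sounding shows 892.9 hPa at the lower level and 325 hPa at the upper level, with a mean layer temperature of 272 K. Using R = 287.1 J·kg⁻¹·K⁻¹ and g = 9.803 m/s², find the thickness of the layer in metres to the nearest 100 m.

Hypsometric equation: Δz = (R T̄/g) ln(P₁/P₂).
R T̄/g = 287.1 × 272 / 9.803 = 7966.1 m.
ln(892.9/325) = ln(2.7474) = 1.0107.
Δz = 7966.1 × 1.0107 = 8051.3 m.

Δz ≈ 8100 m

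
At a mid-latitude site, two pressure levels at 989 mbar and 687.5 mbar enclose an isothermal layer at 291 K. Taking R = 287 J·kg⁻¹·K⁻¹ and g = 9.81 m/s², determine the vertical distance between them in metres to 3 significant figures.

Hypsometric equation: Δz = (R T̄/g) ln(P₁/P₂).
R T̄/g = 287 × 291 / 9.81 = 8513.5 m.
ln(989/687.5) = ln(1.4385) = 0.36360.
Δz = 8513.5 × 0.36360 = 3095.5 m.

Δz ≈ 3100 m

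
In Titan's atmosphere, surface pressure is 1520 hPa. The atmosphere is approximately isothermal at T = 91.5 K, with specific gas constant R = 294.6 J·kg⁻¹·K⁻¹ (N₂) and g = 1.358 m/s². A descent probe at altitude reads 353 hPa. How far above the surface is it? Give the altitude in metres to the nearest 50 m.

z ≈ 29000 m

Scale height: H = RT/g = 294.6 × 91.5 / 1.358 = 19850 m.
Invert the barometric formula: z = H ln(P₀/P).
P₀/P = 1520/353 = 4.3059; ln(4.3059) = 1.4600.
z = 19850 × 1.4600 = 28981 m.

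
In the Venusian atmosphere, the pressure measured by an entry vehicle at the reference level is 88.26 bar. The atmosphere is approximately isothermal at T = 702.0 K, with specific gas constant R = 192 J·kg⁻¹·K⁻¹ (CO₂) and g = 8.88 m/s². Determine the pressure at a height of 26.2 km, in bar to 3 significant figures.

P ≈ 15.7 bar

Scale height: H = RT/g = 192 × 702.0 / 8.88 = 15178 m.
Barometric formula: P = P₀ exp(−z/H).
z/H = 26200/15178 = 1.7262; exp(−1.7262) = 0.17796.
P = 88.26 × 0.17796 = 15.707 bar.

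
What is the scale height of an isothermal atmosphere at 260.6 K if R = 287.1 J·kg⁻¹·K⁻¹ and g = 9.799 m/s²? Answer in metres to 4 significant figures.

The scale height of an isothermal atmosphere is H = RT/g.
H = 287.1 × 260.6 / 9.799 = 74818/9.799 = 7635.3 m.

H ≈ 7635 m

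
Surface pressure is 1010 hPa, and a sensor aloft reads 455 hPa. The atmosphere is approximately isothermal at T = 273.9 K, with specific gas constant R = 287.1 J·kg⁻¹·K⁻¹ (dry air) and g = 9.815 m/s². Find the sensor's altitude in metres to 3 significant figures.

z ≈ 6390 m

Scale height: H = RT/g = 287.1 × 273.9 / 9.815 = 8011.9 m.
Invert the barometric formula: z = H ln(P₀/P).
P₀/P = 1010/455 = 2.2198; ln(2.2198) = 0.79742.
z = 8011.9 × 0.79742 = 6388.8 m.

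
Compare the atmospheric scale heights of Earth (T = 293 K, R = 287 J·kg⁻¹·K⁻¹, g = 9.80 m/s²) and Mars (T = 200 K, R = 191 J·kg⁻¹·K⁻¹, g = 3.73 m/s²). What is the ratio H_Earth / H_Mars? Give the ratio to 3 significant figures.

H = RT/g for each body.
H_Earth = 287 × 293 / 9.80 = 8580.7 m.
H_Mars = 191 × 200 / 3.73 = 10241 m.
H_Earth/H_Mars = 8580.7/10241 = 0.83788.

H_Earth/H_Mars ≈ 0.838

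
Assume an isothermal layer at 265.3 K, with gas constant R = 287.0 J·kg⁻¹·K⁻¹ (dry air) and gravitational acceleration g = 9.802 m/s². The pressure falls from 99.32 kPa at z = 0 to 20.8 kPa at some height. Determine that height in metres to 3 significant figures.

Scale height: H = RT/g = 287.0 × 265.3 / 9.802 = 7767.9 m.
Invert the barometric formula: z = H ln(P₀/P).
P₀/P = 99.32/20.8 = 4.7750; ln(4.7750) = 1.5634.
z = 7767.9 × 1.5634 = 12144 m.

z ≈ 12100 m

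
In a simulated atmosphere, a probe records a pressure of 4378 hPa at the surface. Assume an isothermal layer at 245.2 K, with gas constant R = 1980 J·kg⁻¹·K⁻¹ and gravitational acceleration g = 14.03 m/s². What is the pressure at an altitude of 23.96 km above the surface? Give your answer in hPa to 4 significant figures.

P ≈ 2191 hPa

Scale height: H = RT/g = 1980 × 245.2 / 14.03 = 34604 m.
Barometric formula: P = P₀ exp(−z/H).
z/H = 23960/34604 = 0.69241; exp(−0.69241) = 0.50037.
P = 4378 × 0.50037 = 2190.6 hPa.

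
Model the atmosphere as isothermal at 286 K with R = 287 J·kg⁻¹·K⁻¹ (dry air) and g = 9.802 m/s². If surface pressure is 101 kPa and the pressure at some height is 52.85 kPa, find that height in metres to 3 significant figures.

z ≈ 5420 m

Scale height: H = RT/g = 287 × 286 / 9.802 = 8374.0 m.
Invert the barometric formula: z = H ln(P₀/P).
P₀/P = 101/52.85 = 1.9111; ln(1.9111) = 0.64768.
z = 8374.0 × 0.64768 = 5423.7 m.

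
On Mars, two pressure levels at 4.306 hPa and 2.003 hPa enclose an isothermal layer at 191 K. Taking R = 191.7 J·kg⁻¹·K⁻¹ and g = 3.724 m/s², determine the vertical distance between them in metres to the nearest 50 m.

Hypsometric equation: Δz = (R T̄/g) ln(P₁/P₂).
R T̄/g = 191.7 × 191 / 3.724 = 9832.1 m.
ln(4.306/2.003) = ln(2.1498) = 0.76537.
Δz = 9832.1 × 0.76537 = 7525.2 m.

Δz ≈ 7550 m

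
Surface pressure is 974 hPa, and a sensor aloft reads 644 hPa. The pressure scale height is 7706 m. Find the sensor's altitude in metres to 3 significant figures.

Invert the barometric formula: z = H ln(P₀/P).
P₀/P = 974/644 = 1.5124; ln(1.5124) = 0.41370.
z = 7706.0 × 0.41370 = 3188.0 m.

z ≈ 3190 m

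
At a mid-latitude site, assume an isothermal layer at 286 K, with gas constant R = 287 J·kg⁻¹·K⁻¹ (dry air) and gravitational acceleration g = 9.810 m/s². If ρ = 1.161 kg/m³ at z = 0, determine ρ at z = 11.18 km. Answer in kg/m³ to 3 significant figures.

Scale height: H = RT/g = 287 × 286 / 9.810 = 8367.2 m.
In an isothermal atmosphere, density decays like pressure: ρ = ρ₀ exp(−z/H).
z/H = 11180/8367.2 = 1.3362; exp(−1.3362) = 0.26284.
ρ = 1.161 × 0.26284 = 0.30516 kg/m³.

ρ ≈ 0.305 kg/m³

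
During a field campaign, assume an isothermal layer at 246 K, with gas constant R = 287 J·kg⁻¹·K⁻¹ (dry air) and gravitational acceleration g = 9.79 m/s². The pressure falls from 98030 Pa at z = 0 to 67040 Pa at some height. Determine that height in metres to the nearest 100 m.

Scale height: H = RT/g = 287 × 246 / 9.79 = 7211.6 m.
Invert the barometric formula: z = H ln(P₀/P).
P₀/P = 98030/67040 = 1.4623; ln(1.4623) = 0.38001.
z = 7211.6 × 0.38001 = 2740.5 m.

z ≈ 2700 m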